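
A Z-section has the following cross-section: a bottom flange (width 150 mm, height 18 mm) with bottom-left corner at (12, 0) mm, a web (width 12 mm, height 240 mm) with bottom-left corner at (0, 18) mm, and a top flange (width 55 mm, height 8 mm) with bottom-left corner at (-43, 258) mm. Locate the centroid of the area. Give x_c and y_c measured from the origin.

bottom flange: A = 150 × 18 = 2700.00, centroid at (87.00, 9.00).
web: A = 12 × 240 = 2880.00, centroid at (6.00, 138.00).
top flange: A = 55 × 8 = 440.00, centroid at (-15.50, 262.00).
ΣA = 6020.00 mm², ΣAx_c = 245360.00 mm³, ΣAy_c = 537020.00 mm³.
x_c = 245360.00/6020.00 = 40.76 mm; y_c = 537020.00/6020.00 = 89.21 mm.

x_c = 40.76 mm, y_c = 89.21 mm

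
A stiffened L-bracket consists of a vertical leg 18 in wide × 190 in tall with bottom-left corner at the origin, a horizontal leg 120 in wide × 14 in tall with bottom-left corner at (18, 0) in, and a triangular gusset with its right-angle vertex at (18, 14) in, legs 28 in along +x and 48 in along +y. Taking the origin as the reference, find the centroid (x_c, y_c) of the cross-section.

x_c = 31.22 in, y_c = 61.82 in

vertical leg: A = 18 × 190 = 3420.00, centroid at (9.00, 95.00).
horizontal leg: A = 120 × 14 = 1680.00, centroid at (78.00, 7.00).
gusset: A = ½·28·48 = 672.00, centroid at (27.33, 30.00).
ΣA = 5772.00 in², ΣAx_c = 180188.00 in³, ΣAy_c = 356820.00 in³.
x_c = 180188.00/5772.00 = 31.22 in; y_c = 356820.00/5772.00 = 61.82 in.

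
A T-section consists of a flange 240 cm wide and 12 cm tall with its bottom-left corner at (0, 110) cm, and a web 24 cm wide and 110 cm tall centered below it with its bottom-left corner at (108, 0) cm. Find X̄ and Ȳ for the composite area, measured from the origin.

X̄ = 120.00 cm, Ȳ = 86.83 cm

web: A = 24 × 110 = 2640.00, centroid at (120.00, 55.00).
flange: A = 240 × 12 = 2880.00, centroid at (120.00, 116.00).
ΣA = 5520.00 cm², ΣAX̄ = 662400.00 cm³, ΣAȲ = 479280.00 cm³.
X̄ = 662400.00/5520.00 = 120.00 cm; Ȳ = 479280.00/5520.00 = 86.83 cm.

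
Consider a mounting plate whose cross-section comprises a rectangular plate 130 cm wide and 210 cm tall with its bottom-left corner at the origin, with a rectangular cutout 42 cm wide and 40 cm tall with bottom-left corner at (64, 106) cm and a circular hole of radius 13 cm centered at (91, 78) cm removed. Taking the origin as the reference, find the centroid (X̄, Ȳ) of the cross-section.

X̄ = 63.11 cm, Ȳ = 104.17 cm

Part | A | x̄ᵢ | ȳᵢ | A·x̄ᵢ | A·ȳᵢ
plate | 27300.00 | 65.00 | 105.00 | 1774500.00 | 2866500.00
hole 1 | -1680.00 | 85.00 | 126.00 | -142800.00 | -211680.00
hole 2 | -530.93 | 91.00 | 78.00 | -48314.55 | -41412.47
Σ | 25089.07 |  |  | 1583385.45 | 2613407.53
X̄ = 1583385.45 / 25089.07 = 63.11 cm
Ȳ = 2613407.53 / 25089.07 = 104.17 cm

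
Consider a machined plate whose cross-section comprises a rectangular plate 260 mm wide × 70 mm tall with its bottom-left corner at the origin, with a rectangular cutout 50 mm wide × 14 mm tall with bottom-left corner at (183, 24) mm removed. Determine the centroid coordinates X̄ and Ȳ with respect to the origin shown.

plate: A = 260 × 70 = 18200.00, centroid at (130.00, 35.00).
hole: A = −(50 × 14) = -700.00, centroid at (208.00, 31.00).
ΣA = 17500.00 mm², ΣAX̄ = 2220400.00 mm³, ΣAȲ = 615300.00 mm³.
X̄ = 2220400.00/17500.00 = 126.88 mm; Ȳ = 615300.00/17500.00 = 35.16 mm.

X̄ = 126.88 mm, Ȳ = 35.16 mm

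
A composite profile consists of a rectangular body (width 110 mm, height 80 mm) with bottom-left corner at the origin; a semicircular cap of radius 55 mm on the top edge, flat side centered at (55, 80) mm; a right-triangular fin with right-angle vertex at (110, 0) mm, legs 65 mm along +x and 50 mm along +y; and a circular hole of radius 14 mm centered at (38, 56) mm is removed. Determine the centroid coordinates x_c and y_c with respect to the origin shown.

rectangular body: A = 110 × 80 = 8800.00, centroid at (55.00, 40.00).
semicircular top: A = ½π·55² = 4751.66, centroid at (55.00, 103.34).
triangular fin: A = ½·65·50 = 1625.00, centroid at (131.67, 16.67).
hole: A = −π·14² = -615.75, centroid at (38.00, 56.00).
ΣA = 14560.91 mm²
ΣAx_c = (8800.00)(55.00) + (4751.66)(55.00) + (1625.00)(131.67) + (-615.75)(38.00) = 935900.99 mm³
ΣAy_c = (8800.00)(40.00) + (4751.66)(103.34) + (1625.00)(16.67) + (-615.75)(56.00) = 835650.59 mm³
x_c = 935900.99 / 14560.91 = 64.27 mm
y_c = 835650.59 / 14560.91 = 57.39 mm

x_c = 64.27 mm, y_c = 57.39 mm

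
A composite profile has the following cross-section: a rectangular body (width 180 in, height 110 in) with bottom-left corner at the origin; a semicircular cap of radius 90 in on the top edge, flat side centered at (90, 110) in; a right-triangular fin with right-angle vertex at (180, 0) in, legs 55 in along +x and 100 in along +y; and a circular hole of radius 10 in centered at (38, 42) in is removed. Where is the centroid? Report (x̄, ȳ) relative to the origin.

Part | A | x̄ᵢ | ȳᵢ | A·x̄ᵢ | A·ȳᵢ
rectangular body | 19800.00 | 90.00 | 55.00 | 1782000.00 | 1089000.00
semicircular top | 12723.45 | 90.00 | 148.20 | 1145110.52 | 1885579.53
triangular fin | 2750.00 | 198.33 | 33.33 | 545416.67 | 91666.67
hole | -314.16 | 38.00 | 42.00 | -11938.05 | -13194.69
Σ | 34959.29 |  |  | 3460589.14 | 3053051.50
x̄ = 3460589.14 / 34959.29 = 98.99 in
ȳ = 3053051.50 / 34959.29 = 87.33 in

x̄ = 98.99 in, ȳ = 87.33 in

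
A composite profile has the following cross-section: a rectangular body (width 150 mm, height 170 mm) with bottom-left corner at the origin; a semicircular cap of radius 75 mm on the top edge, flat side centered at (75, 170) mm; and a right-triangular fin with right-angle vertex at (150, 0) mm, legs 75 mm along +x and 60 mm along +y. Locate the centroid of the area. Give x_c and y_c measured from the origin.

x_c = 81.15 mm, y_c = 109.22 mm

Part | A | x̄ᵢ | ȳᵢ | A·x̄ᵢ | A·ȳᵢ
rectangular body | 25500.00 | 75.00 | 85.00 | 1912500.00 | 2167500.00
semicircular top | 8835.73 | 75.00 | 201.83 | 662679.70 | 1783323.99
triangular fin | 2250.00 | 175.00 | 20.00 | 393750.00 | 45000.00
Σ | 36585.73 |  |  | 2968929.70 | 3995823.99
x_c = 2968929.70 / 36585.73 = 81.15 mm
y_c = 3995823.99 / 36585.73 = 109.22 mm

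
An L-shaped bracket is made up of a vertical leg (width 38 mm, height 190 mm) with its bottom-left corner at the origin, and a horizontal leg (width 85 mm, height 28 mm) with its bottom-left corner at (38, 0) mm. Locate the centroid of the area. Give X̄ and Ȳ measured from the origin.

Part | A | x̄ᵢ | ȳᵢ | A·x̄ᵢ | A·ȳᵢ
vertical leg | 7220.00 | 19.00 | 95.00 | 137180.00 | 685900.00
horizontal leg | 2380.00 | 80.50 | 14.00 | 191590.00 | 33320.00
Σ | 9600.00 |  |  | 328770.00 | 719220.00
X̄ = 328770.00 / 9600.00 = 34.25 mm
Ȳ = 719220.00 / 9600.00 = 74.92 mm

X̄ = 34.25 mm, Ȳ = 74.92 mm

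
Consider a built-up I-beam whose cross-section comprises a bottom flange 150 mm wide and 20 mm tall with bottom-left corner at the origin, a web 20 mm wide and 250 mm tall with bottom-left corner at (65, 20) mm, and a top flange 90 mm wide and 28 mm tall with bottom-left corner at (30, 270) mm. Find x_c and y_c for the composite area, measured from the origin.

bottom flange: A = 150 × 20 = 3000.00, centroid at (75.00, 10.00).
web: A = 20 × 250 = 5000.00, centroid at (75.00, 145.00).
top flange: A = 90 × 28 = 2520.00, centroid at (75.00, 284.00).
ΣA = 10520.00 mm²
ΣAx_c = (3000.00)(75.00) + (5000.00)(75.00) + (2520.00)(75.00) = 789000.00 mm³
ΣAy_c = (3000.00)(10.00) + (5000.00)(145.00) + (2520.00)(284.00) = 1470680.00 mm³
x_c = 789000.00 / 10520.00 = 75.00 mm
y_c = 1470680.00 / 10520.00 = 139.80 mm

x_c = 75.00 mm, y_c = 139.80 mm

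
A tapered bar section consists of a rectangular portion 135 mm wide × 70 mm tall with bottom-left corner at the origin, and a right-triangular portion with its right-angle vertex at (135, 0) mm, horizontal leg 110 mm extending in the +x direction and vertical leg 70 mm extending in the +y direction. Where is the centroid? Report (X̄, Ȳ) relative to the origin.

X̄ = 97.65 mm, Ȳ = 31.62 mm

rectangular portion: A = 135 × 70 = 9450.00, centroid at (67.50, 35.00).
triangular portion: A = ½·110·70 = 3850.00, centroid at (171.67, 23.33).
ΣA = 13300.00 mm², ΣAX̄ = 1298791.67 mm³, ΣAȲ = 420583.33 mm³.
X̄ = 1298791.67/13300.00 = 97.65 mm; Ȳ = 420583.33/13300.00 = 31.62 mm.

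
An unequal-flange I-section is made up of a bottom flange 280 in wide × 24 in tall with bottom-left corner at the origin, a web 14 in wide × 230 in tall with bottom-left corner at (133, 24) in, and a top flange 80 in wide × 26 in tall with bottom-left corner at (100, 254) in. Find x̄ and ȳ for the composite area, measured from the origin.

bottom flange: A = 280 × 24 = 6720.00, centroid at (140.00, 12.00).
web: A = 14 × 230 = 3220.00, centroid at (140.00, 139.00).
top flange: A = 80 × 26 = 2080.00, centroid at (140.00, 267.00).
ΣA = 12020.00 in², ΣAx̄ = 1682800.00 in³, ΣAȳ = 1083580.00 in³.
x̄ = 1682800.00/12020.00 = 140.00 in; ȳ = 1083580.00/12020.00 = 90.15 in.

x̄ = 140.00 in, ȳ = 90.15 in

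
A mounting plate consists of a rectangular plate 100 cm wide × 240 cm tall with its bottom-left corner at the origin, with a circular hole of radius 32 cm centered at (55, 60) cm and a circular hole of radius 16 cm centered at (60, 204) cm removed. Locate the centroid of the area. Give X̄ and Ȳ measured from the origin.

X̄ = 48.79 cm, Ȳ = 126.28 cm

Part | A | x̄ᵢ | ȳᵢ | A·x̄ᵢ | A·ȳᵢ
plate | 24000.00 | 50.00 | 120.00 | 1200000.00 | 2880000.00
hole 1 | -3216.99 | 55.00 | 60.00 | -176934.50 | -193019.45
hole 2 | -804.25 | 60.00 | 204.00 | -48254.86 | -164066.53
Σ | 19978.76 |  |  | 974810.64 | 2522914.01
X̄ = 974810.64 / 19978.76 = 48.79 cm
Ȳ = 2522914.01 / 19978.76 = 126.28 cm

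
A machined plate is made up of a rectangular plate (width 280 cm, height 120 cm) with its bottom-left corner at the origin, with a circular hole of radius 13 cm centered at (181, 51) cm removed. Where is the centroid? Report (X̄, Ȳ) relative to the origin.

X̄ = 139.34 cm, Ȳ = 60.14 cm

plate: A = 280 × 120 = 33600.00, centroid at (140.00, 60.00).
hole: A = −π·13² = -530.93, centroid at (181.00, 51.00).
ΣA = 33069.07 cm², ΣAX̄ = 4607901.82 cm³, ΣAȲ = 1988922.61 cm³.
X̄ = 4607901.82/33069.07 = 139.34 cm; Ȳ = 1988922.61/33069.07 = 60.14 cm.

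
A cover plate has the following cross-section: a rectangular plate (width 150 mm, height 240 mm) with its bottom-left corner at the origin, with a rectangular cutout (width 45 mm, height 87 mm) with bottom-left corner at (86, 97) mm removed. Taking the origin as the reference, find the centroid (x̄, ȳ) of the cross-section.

plate: A = 150 × 240 = 36000.00, centroid at (75.00, 120.00).
hole: A = −(45 × 87) = -3915.00, centroid at (108.50, 140.50).
ΣA = 32085.00 mm², ΣAx̄ = 2275222.50 mm³, ΣAȳ = 3769942.50 mm³.
x̄ = 2275222.50/32085.00 = 70.91 mm; ȳ = 3769942.50/32085.00 = 117.50 mm.

x̄ = 70.91 mm, ȳ = 117.50 mm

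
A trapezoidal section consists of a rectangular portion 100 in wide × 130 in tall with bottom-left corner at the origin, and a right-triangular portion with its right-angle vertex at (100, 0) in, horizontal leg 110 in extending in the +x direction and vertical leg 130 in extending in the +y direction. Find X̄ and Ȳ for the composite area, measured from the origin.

X̄ = 80.75 in, Ȳ = 57.31 in

rectangular portion: A = 100 × 130 = 13000.00, centroid at (50.00, 65.00).
triangular portion: A = ½·110·130 = 7150.00, centroid at (136.67, 43.33).
ΣA = 20150.00 in², ΣAX̄ = 1627166.67 in³, ΣAȲ = 1154833.33 in³.
X̄ = 1627166.67/20150.00 = 80.75 in; Ȳ = 1154833.33/20150.00 = 57.31 in.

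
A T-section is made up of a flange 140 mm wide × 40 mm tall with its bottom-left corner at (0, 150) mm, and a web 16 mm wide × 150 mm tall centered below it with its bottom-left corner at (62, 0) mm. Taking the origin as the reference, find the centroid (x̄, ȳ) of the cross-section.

x̄ = 70.00 mm, ȳ = 141.50 mm

Part | A | x̄ᵢ | ȳᵢ | A·x̄ᵢ | A·ȳᵢ
web | 2400.00 | 70.00 | 75.00 | 168000.00 | 180000.00
flange | 5600.00 | 70.00 | 170.00 | 392000.00 | 952000.00
Σ | 8000.00 |  |  | 560000.00 | 1132000.00
x̄ = 560000.00 / 8000.00 = 70.00 mm
ȳ = 1132000.00 / 8000.00 = 141.50 mm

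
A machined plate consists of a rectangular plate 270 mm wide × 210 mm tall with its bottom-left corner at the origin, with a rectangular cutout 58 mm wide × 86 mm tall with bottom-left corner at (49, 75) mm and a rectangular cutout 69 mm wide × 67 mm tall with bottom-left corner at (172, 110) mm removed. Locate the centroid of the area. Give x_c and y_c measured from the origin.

plate: A = 270 × 210 = 56700.00, centroid at (135.00, 105.00).
hole 1: A = −(58 × 86) = -4988.00, centroid at (78.00, 118.00).
hole 2: A = −(69 × 67) = -4623.00, centroid at (206.50, 143.50).
ΣA = 47089.00 mm²
ΣAx_c = (56700.00)(135.00) + (-4988.00)(78.00) + (-4623.00)(206.50) = 6310786.50 mm³
ΣAy_c = (56700.00)(105.00) + (-4988.00)(118.00) + (-4623.00)(143.50) = 4701515.50 mm³
x_c = 6310786.50 / 47089.00 = 134.02 mm
y_c = 4701515.50 / 47089.00 = 99.84 mm

x_c = 134.02 mm, y_c = 99.84 mm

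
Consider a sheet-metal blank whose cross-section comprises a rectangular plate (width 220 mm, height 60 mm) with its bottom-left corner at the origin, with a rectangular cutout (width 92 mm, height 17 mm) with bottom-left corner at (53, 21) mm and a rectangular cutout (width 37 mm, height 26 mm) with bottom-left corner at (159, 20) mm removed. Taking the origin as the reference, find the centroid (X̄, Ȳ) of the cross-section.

X̄ = 105.53 mm, Ȳ = 29.80 mm

Part | A | x̄ᵢ | ȳᵢ | A·x̄ᵢ | A·ȳᵢ
plate | 13200.00 | 110.00 | 30.00 | 1452000.00 | 396000.00
hole 1 | -1564.00 | 99.00 | 29.50 | -154836.00 | -46138.00
hole 2 | -962.00 | 177.50 | 33.00 | -170755.00 | -31746.00
Σ | 10674.00 |  |  | 1126409.00 | 318116.00
X̄ = 1126409.00 / 10674.00 = 105.53 mm
Ȳ = 318116.00 / 10674.00 = 29.80 mm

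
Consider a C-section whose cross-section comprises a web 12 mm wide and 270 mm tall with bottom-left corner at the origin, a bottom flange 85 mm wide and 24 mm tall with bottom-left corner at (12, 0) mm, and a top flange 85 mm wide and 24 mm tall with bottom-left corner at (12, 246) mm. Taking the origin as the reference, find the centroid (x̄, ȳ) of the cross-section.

Part | A | x̄ᵢ | ȳᵢ | A·x̄ᵢ | A·ȳᵢ
web | 3240.00 | 6.00 | 135.00 | 19440.00 | 437400.00
bottom flange | 2040.00 | 54.50 | 12.00 | 111180.00 | 24480.00
top flange | 2040.00 | 54.50 | 258.00 | 111180.00 | 526320.00
Σ | 7320.00 |  |  | 241800.00 | 988200.00
x̄ = 241800.00 / 7320.00 = 33.03 mm
ȳ = 988200.00 / 7320.00 = 135.00 mm

x̄ = 33.03 mm, ȳ = 135.00 mm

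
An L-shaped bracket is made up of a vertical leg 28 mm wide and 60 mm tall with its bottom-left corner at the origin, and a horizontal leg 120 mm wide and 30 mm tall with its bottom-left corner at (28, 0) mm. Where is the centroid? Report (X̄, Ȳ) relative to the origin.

X̄ = 64.45 mm, Ȳ = 19.77 mm

vertical leg: A = 28 × 60 = 1680.00, centroid at (14.00, 30.00).
horizontal leg: A = 120 × 30 = 3600.00, centroid at (88.00, 15.00).
ΣA = 5280.00 mm²
ΣAX̄ = (1680.00)(14.00) + (3600.00)(88.00) = 340320.00 mm³
ΣAȲ = (1680.00)(30.00) + (3600.00)(15.00) = 104400.00 mm³
X̄ = 340320.00 / 5280.00 = 64.45 mm
Ȳ = 104400.00 / 5280.00 = 19.77 mm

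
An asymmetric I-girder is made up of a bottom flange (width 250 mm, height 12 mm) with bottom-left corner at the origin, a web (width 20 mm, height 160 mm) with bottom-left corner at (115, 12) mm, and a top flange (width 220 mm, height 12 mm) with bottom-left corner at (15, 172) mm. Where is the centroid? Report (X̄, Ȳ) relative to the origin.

Part | A | x̄ᵢ | ȳᵢ | A·x̄ᵢ | A·ȳᵢ
bottom flange | 3000.00 | 125.00 | 6.00 | 375000.00 | 18000.00
web | 3200.00 | 125.00 | 92.00 | 400000.00 | 294400.00
top flange | 2640.00 | 125.00 | 178.00 | 330000.00 | 469920.00
Σ | 8840.00 |  |  | 1105000.00 | 782320.00
X̄ = 1105000.00 / 8840.00 = 125.00 mm
Ȳ = 782320.00 / 8840.00 = 88.50 mm

X̄ = 125.00 mm, Ȳ = 88.50 mm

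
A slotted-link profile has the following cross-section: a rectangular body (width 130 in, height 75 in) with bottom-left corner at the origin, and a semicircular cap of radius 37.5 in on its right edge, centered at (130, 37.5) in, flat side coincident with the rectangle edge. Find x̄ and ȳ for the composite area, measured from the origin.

x̄ = 79.95 in, ȳ = 37.50 in

Part | A | x̄ᵢ | ȳᵢ | A·x̄ᵢ | A·ȳᵢ
rectangular body | 9750.00 | 65.00 | 37.50 | 633750.00 | 365625.00
semicircular end | 2208.93 | 145.92 | 37.50 | 322317.45 | 82834.96
Σ | 11958.93 |  |  | 956067.45 | 448459.96
x̄ = 956067.45 / 11958.93 = 79.95 in
ȳ = 448459.96 / 11958.93 = 37.50 in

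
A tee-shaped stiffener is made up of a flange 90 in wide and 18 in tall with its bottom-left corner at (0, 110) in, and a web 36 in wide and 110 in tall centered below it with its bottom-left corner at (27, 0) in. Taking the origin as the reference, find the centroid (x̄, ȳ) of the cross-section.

x̄ = 45.00 in, ȳ = 73.58 in

Part | A | x̄ᵢ | ȳᵢ | A·x̄ᵢ | A·ȳᵢ
web | 3960.00 | 45.00 | 55.00 | 178200.00 | 217800.00
flange | 1620.00 | 45.00 | 119.00 | 72900.00 | 192780.00
Σ | 5580.00 |  |  | 251100.00 | 410580.00
x̄ = 251100.00 / 5580.00 = 45.00 in
ȳ = 410580.00 / 5580.00 = 73.58 in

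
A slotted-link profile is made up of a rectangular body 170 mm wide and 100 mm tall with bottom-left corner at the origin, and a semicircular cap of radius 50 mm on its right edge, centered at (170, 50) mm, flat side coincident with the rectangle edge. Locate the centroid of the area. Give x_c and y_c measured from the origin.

x_c = 104.93 mm, y_c = 50.00 mm

Part | A | x̄ᵢ | ȳᵢ | A·x̄ᵢ | A·ȳᵢ
rectangular body | 17000.00 | 85.00 | 50.00 | 1445000.00 | 850000.00
semicircular end | 3926.99 | 191.22 | 50.00 | 750921.77 | 196349.54
Σ | 20926.99 |  |  | 2195921.77 | 1046349.54
x_c = 2195921.77 / 20926.99 = 104.93 mm
y_c = 1046349.54 / 20926.99 = 50.00 mm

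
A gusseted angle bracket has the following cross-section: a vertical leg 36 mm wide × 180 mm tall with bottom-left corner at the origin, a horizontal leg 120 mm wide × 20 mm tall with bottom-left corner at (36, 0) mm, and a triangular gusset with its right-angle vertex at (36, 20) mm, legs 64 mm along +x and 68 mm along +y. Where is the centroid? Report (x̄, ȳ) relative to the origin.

x̄ = 42.67 mm, ȳ = 63.32 mm

vertical leg: A = 36 × 180 = 6480.00, centroid at (18.00, 90.00).
horizontal leg: A = 120 × 20 = 2400.00, centroid at (96.00, 10.00).
gusset: A = ½·64·68 = 2176.00, centroid at (57.33, 42.67).
ΣA = 11056.00 mm²
ΣAx̄ = (6480.00)(18.00) + (2400.00)(96.00) + (2176.00)(57.33) = 471797.33 mm³
ΣAȳ = (6480.00)(90.00) + (2400.00)(10.00) + (2176.00)(42.67) = 700042.67 mm³
x̄ = 471797.33 / 11056.00 = 42.67 mm
ȳ = 700042.67 / 11056.00 = 63.32 mm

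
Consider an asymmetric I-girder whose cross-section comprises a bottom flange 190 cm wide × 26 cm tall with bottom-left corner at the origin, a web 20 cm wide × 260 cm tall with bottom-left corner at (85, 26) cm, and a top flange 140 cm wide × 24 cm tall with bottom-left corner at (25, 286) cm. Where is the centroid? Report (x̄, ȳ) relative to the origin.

bottom flange: A = 190 × 26 = 4940.00, centroid at (95.00, 13.00).
web: A = 20 × 260 = 5200.00, centroid at (95.00, 156.00).
top flange: A = 140 × 24 = 3360.00, centroid at (95.00, 298.00).
ΣA = 13500.00 cm²
ΣAx̄ = (4940.00)(95.00) + (5200.00)(95.00) + (3360.00)(95.00) = 1282500.00 cm³
ΣAȳ = (4940.00)(13.00) + (5200.00)(156.00) + (3360.00)(298.00) = 1876700.00 cm³
x̄ = 1282500.00 / 13500.00 = 95.00 cm
ȳ = 1876700.00 / 13500.00 = 139.01 cm

x̄ = 95.00 cm, ȳ = 139.01 cm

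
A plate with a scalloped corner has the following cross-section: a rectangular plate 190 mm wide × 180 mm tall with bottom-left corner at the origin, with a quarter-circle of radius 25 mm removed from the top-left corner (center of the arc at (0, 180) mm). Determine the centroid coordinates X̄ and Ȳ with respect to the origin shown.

X̄ = 96.23 mm, Ȳ = 88.84 mm

plate: A = 190 × 180 = 34200.00, centroid at (95.00, 90.00).
removed quarter-circle: A = −¼π·25² = -490.87, centroid at (10.61, 169.39).
ΣA = 33709.13 mm², ΣAX̄ = 3243791.67 mm³, ΣAȲ = 2994851.04 mm³.
X̄ = 3243791.67/33709.13 = 96.23 mm; Ȳ = 2994851.04/33709.13 = 88.84 mm.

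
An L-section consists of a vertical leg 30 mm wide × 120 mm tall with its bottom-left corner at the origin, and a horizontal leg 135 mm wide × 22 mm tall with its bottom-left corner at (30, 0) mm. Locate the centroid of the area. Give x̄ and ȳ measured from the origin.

x̄ = 52.29 mm, ȳ = 37.85 mm

vertical leg: A = 30 × 120 = 3600.00, centroid at (15.00, 60.00).
horizontal leg: A = 135 × 22 = 2970.00, centroid at (97.50, 11.00).
ΣA = 6570.00 mm²
ΣAx̄ = (3600.00)(15.00) + (2970.00)(97.50) = 343575.00 mm³
ΣAȳ = (3600.00)(60.00) + (2970.00)(11.00) = 248670.00 mm³
x̄ = 343575.00 / 6570.00 = 52.29 mm
ȳ = 248670.00 / 6570.00 = 37.85 mm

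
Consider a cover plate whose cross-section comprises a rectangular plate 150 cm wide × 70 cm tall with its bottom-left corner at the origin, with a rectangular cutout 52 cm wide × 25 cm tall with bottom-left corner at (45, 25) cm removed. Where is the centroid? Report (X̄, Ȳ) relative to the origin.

X̄ = 75.57 cm, Ȳ = 34.65 cm

plate: A = 150 × 70 = 10500.00, centroid at (75.00, 35.00).
hole: A = −(52 × 25) = -1300.00, centroid at (71.00, 37.50).
ΣA = 9200.00 cm²
ΣAX̄ = (10500.00)(75.00) + (-1300.00)(71.00) = 695200.00 cm³
ΣAȲ = (10500.00)(35.00) + (-1300.00)(37.50) = 318750.00 cm³
X̄ = 695200.00 / 9200.00 = 75.57 cm
Ȳ = 318750.00 / 9200.00 = 34.65 cm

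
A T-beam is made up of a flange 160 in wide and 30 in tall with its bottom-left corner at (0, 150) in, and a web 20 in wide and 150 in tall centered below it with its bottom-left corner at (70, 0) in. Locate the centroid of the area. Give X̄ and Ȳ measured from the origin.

X̄ = 80.00 in, Ȳ = 130.38 in

Part | A | x̄ᵢ | ȳᵢ | A·x̄ᵢ | A·ȳᵢ
web | 3000.00 | 80.00 | 75.00 | 240000.00 | 225000.00
flange | 4800.00 | 80.00 | 165.00 | 384000.00 | 792000.00
Σ | 7800.00 |  |  | 624000.00 | 1017000.00
X̄ = 624000.00 / 7800.00 = 80.00 in
Ȳ = 1017000.00 / 7800.00 = 130.38 in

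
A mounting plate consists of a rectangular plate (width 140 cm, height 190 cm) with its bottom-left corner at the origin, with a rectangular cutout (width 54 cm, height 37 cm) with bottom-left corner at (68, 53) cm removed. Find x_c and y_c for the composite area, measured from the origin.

x_c = 67.97 cm, y_c = 96.91 cm

plate: A = 140 × 190 = 26600.00, centroid at (70.00, 95.00).
hole: A = −(54 × 37) = -1998.00, centroid at (95.00, 71.50).
ΣA = 24602.00 cm²
ΣAx_c = (26600.00)(70.00) + (-1998.00)(95.00) = 1672190.00 cm³
ΣAy_c = (26600.00)(95.00) + (-1998.00)(71.50) = 2384143.00 cm³
x_c = 1672190.00 / 24602.00 = 67.97 cm
y_c = 2384143.00 / 24602.00 = 96.91 cm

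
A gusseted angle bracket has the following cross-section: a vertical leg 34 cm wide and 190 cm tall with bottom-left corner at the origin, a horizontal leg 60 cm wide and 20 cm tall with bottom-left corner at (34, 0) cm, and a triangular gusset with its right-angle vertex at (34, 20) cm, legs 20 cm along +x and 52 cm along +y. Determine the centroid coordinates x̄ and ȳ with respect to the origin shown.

x̄ = 25.40 cm, ȳ = 78.86 cm

vertical leg: A = 34 × 190 = 6460.00, centroid at (17.00, 95.00).
horizontal leg: A = 60 × 20 = 1200.00, centroid at (64.00, 10.00).
gusset: A = ½·20·52 = 520.00, centroid at (40.67, 37.33).
ΣA = 8180.00 cm², ΣAx̄ = 207766.67 cm³, ΣAȳ = 645113.33 cm³.
x̄ = 207766.67/8180.00 = 25.40 cm; ȳ = 645113.33/8180.00 = 78.86 cm.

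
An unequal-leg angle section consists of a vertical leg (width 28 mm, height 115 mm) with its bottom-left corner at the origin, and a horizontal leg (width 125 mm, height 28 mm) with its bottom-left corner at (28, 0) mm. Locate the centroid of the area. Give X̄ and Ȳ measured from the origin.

Part | A | x̄ᵢ | ȳᵢ | A·x̄ᵢ | A·ȳᵢ
vertical leg | 3220.00 | 14.00 | 57.50 | 45080.00 | 185150.00
horizontal leg | 3500.00 | 90.50 | 14.00 | 316750.00 | 49000.00
Σ | 6720.00 |  |  | 361830.00 | 234150.00
X̄ = 361830.00 / 6720.00 = 53.84 mm
Ȳ = 234150.00 / 6720.00 = 34.84 mm

X̄ = 53.84 mm, Ȳ = 34.84 mm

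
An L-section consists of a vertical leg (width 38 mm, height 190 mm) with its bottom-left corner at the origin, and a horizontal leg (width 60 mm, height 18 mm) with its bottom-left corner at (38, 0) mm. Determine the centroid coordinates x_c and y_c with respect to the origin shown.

x_c = 25.38 mm, y_c = 83.81 mm

vertical leg: A = 38 × 190 = 7220.00, centroid at (19.00, 95.00).
horizontal leg: A = 60 × 18 = 1080.00, centroid at (68.00, 9.00).
ΣA = 8300.00 mm²
ΣAx_c = (7220.00)(19.00) + (1080.00)(68.00) = 210620.00 mm³
ΣAy_c = (7220.00)(95.00) + (1080.00)(9.00) = 695620.00 mm³
x_c = 210620.00 / 8300.00 = 25.38 mm
y_c = 695620.00 / 8300.00 = 83.81 mm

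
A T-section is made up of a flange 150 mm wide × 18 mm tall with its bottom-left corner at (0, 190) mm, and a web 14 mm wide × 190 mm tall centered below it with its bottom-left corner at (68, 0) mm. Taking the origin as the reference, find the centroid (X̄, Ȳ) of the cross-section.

Part | A | x̄ᵢ | ȳᵢ | A·x̄ᵢ | A·ȳᵢ
web | 2660.00 | 75.00 | 95.00 | 199500.00 | 252700.00
flange | 2700.00 | 75.00 | 199.00 | 202500.00 | 537300.00
Σ | 5360.00 |  |  | 402000.00 | 790000.00
X̄ = 402000.00 / 5360.00 = 75.00 mm
Ȳ = 790000.00 / 5360.00 = 147.39 mm

X̄ = 75.00 mm, Ȳ = 147.39 mm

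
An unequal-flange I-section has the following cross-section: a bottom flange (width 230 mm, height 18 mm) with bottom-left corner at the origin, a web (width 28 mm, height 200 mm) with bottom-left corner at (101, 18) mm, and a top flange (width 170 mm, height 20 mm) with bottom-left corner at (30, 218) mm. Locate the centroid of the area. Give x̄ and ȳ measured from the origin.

x̄ = 115.00 mm, ȳ = 112.12 mm

Part | A | x̄ᵢ | ȳᵢ | A·x̄ᵢ | A·ȳᵢ
bottom flange | 4140.00 | 115.00 | 9.00 | 476100.00 | 37260.00
web | 5600.00 | 115.00 | 118.00 | 644000.00 | 660800.00
top flange | 3400.00 | 115.00 | 228.00 | 391000.00 | 775200.00
Σ | 13140.00 |  |  | 1511100.00 | 1473260.00
x̄ = 1511100.00 / 13140.00 = 115.00 mm
ȳ = 1473260.00 / 13140.00 = 112.12 mm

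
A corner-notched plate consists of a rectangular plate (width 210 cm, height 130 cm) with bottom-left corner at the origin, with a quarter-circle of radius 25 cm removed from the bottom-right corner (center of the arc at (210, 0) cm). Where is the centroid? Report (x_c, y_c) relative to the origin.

x_c = 103.27 cm, y_c = 66.00 cm

Part | A | x̄ᵢ | ȳᵢ | A·x̄ᵢ | A·ȳᵢ
plate | 27300.00 | 105.00 | 65.00 | 2866500.00 | 1774500.00
removed quarter-circle | -490.87 | 199.39 | 10.61 | -97875.18 | -5208.33
Σ | 26809.13 |  |  | 2768624.82 | 1769291.67
x_c = 2768624.82 / 26809.13 = 103.27 cm
y_c = 1769291.67 / 26809.13 = 66.00 cm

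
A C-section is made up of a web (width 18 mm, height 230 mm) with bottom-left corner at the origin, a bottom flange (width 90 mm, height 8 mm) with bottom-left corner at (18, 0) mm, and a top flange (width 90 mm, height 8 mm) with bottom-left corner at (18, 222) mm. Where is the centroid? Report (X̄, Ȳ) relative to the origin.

X̄ = 22.94 mm, Ȳ = 115.00 mm

Part | A | x̄ᵢ | ȳᵢ | A·x̄ᵢ | A·ȳᵢ
web | 4140.00 | 9.00 | 115.00 | 37260.00 | 476100.00
bottom flange | 720.00 | 63.00 | 4.00 | 45360.00 | 2880.00
top flange | 720.00 | 63.00 | 226.00 | 45360.00 | 162720.00
Σ | 5580.00 |  |  | 127980.00 | 641700.00
X̄ = 127980.00 / 5580.00 = 22.94 mm
Ȳ = 641700.00 / 5580.00 = 115.00 mm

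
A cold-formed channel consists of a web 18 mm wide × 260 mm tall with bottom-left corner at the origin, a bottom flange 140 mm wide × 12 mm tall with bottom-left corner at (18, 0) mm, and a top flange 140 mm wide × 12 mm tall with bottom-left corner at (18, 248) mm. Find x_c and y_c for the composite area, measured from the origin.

Part | A | x̄ᵢ | ȳᵢ | A·x̄ᵢ | A·ȳᵢ
web | 4680.00 | 9.00 | 130.00 | 42120.00 | 608400.00
bottom flange | 1680.00 | 88.00 | 6.00 | 147840.00 | 10080.00
top flange | 1680.00 | 88.00 | 254.00 | 147840.00 | 426720.00
Σ | 8040.00 |  |  | 337800.00 | 1045200.00
x_c = 337800.00 / 8040.00 = 42.01 mm
y_c = 1045200.00 / 8040.00 = 130.00 mm

x_c = 42.01 mm, y_c = 130.00 mm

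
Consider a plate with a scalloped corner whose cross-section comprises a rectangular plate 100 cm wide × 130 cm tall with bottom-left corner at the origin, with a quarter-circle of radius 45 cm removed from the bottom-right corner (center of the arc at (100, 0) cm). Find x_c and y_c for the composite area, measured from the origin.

plate: A = 100 × 130 = 13000.00, centroid at (50.00, 65.00).
removed quarter-circle: A = −¼π·45² = -1590.43, centroid at (80.90, 19.10).
ΣA = 11409.57 cm², ΣAx_c = 521331.87 cm³, ΣAy_c = 814625.00 cm³.
x_c = 521331.87/11409.57 = 45.69 cm; y_c = 814625.00/11409.57 = 71.40 cm.

x_c = 45.69 cm, y_c = 71.40 cm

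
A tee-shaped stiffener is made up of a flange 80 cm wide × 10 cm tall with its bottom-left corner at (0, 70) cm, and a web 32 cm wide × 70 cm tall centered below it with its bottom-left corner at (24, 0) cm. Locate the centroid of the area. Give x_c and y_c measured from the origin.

x_c = 40.00 cm, y_c = 45.53 cm

web: A = 32 × 70 = 2240.00, centroid at (40.00, 35.00).
flange: A = 80 × 10 = 800.00, centroid at (40.00, 75.00).
ΣA = 3040.00 cm², ΣAx_c = 121600.00 cm³, ΣAy_c = 138400.00 cm³.
x_c = 121600.00/3040.00 = 40.00 cm; y_c = 138400.00/3040.00 = 45.53 cm.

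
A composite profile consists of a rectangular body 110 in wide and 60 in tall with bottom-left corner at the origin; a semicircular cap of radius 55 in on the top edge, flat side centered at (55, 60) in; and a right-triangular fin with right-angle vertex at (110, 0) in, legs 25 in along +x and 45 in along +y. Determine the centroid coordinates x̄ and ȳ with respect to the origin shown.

rectangular body: A = 110 × 60 = 6600.00, centroid at (55.00, 30.00).
semicircular top: A = ½π·55² = 4751.66, centroid at (55.00, 83.34).
triangular fin: A = ½·25·45 = 562.50, centroid at (118.33, 15.00).
ΣA = 11914.16 in²
ΣAx̄ = (6600.00)(55.00) + (4751.66)(55.00) + (562.50)(118.33) = 690903.74 in³
ΣAȳ = (6600.00)(30.00) + (4751.66)(83.34) + (562.50)(15.00) = 602453.70 in³
x̄ = 690903.74 / 11914.16 = 57.99 in
ȳ = 602453.70 / 11914.16 = 50.57 in

x̄ = 57.99 in, ȳ = 50.57 in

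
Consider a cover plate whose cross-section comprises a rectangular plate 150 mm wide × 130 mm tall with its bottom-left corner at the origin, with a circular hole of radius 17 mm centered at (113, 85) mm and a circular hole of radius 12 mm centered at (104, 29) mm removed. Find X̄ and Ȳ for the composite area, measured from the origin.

plate: A = 150 × 130 = 19500.00, centroid at (75.00, 65.00).
hole 1: A = −π·17² = -907.92, centroid at (113.00, 85.00).
hole 2: A = −π·12² = -452.39, centroid at (104.00, 29.00).
ΣA = 18139.69 mm²
ΣAX̄ = (19500.00)(75.00) + (-907.92)(113.00) + (-452.39)(104.00) = 1312856.52 mm³
ΣAȲ = (19500.00)(65.00) + (-907.92)(85.00) + (-452.39)(29.00) = 1177207.49 mm³
X̄ = 1312856.52 / 18139.69 = 72.37 mm
Ȳ = 1177207.49 / 18139.69 = 64.90 mm

X̄ = 72.37 mm, Ȳ = 64.90 mm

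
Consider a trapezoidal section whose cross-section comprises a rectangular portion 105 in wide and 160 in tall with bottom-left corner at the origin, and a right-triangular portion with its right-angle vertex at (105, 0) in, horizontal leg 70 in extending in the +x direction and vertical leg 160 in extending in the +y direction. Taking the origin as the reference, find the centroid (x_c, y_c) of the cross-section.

x_c = 71.46 in, y_c = 73.33 in

rectangular portion: A = 105 × 160 = 16800.00, centroid at (52.50, 80.00).
triangular portion: A = ½·70·160 = 5600.00, centroid at (128.33, 53.33).
ΣA = 22400.00 in², ΣAx_c = 1600666.67 in³, ΣAy_c = 1642666.67 in³.
x_c = 1600666.67/22400.00 = 71.46 in; y_c = 1642666.67/22400.00 = 73.33 in.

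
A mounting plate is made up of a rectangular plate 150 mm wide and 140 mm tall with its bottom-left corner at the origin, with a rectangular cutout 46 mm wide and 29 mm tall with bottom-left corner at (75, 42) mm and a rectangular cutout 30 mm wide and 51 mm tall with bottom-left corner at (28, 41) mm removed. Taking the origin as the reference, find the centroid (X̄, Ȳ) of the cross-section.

plate: A = 150 × 140 = 21000.00, centroid at (75.00, 70.00).
hole 1: A = −(46 × 29) = -1334.00, centroid at (98.00, 56.50).
hole 2: A = −(30 × 51) = -1530.00, centroid at (43.00, 66.50).
ΣA = 18136.00 mm², ΣAX̄ = 1378478.00 mm³, ΣAȲ = 1292884.00 mm³.
X̄ = 1378478.00/18136.00 = 76.01 mm; Ȳ = 1292884.00/18136.00 = 71.29 mm.

X̄ = 76.01 mm, Ȳ = 71.29 mm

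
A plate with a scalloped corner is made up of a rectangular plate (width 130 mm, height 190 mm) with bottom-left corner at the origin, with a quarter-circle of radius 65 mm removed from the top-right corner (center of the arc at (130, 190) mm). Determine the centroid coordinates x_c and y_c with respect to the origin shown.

Part | A | x̄ᵢ | ȳᵢ | A·x̄ᵢ | A·ȳᵢ
plate | 24700.00 | 65.00 | 95.00 | 1605500.00 | 2346500.00
removed quarter-circle | -3318.31 | 102.41 | 162.41 | -339838.27 | -538936.71
Σ | 21381.69 |  |  | 1265661.73 | 1807563.29
x_c = 1265661.73 / 21381.69 = 59.19 mm
y_c = 1807563.29 / 21381.69 = 84.54 mm

x_c = 59.19 mm, y_c = 84.54 mm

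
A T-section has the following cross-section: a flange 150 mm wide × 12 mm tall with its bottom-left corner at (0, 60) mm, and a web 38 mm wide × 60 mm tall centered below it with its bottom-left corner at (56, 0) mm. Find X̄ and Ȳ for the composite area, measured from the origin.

web: A = 38 × 60 = 2280.00, centroid at (75.00, 30.00).
flange: A = 150 × 12 = 1800.00, centroid at (75.00, 66.00).
ΣA = 4080.00 mm²
ΣAX̄ = (2280.00)(75.00) + (1800.00)(75.00) = 306000.00 mm³
ΣAȲ = (2280.00)(30.00) + (1800.00)(66.00) = 187200.00 mm³
X̄ = 306000.00 / 4080.00 = 75.00 mm
Ȳ = 187200.00 / 4080.00 = 45.88 mm

X̄ = 75.00 mm, Ȳ = 45.88 mm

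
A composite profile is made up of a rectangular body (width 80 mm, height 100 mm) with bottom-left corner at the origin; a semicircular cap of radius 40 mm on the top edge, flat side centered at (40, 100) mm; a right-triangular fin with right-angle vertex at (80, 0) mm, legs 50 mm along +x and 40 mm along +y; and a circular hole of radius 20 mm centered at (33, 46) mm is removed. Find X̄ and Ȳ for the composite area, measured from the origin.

rectangular body: A = 80 × 100 = 8000.00, centroid at (40.00, 50.00).
semicircular top: A = ½π·40² = 2513.27, centroid at (40.00, 116.98).
triangular fin: A = ½·50·40 = 1000.00, centroid at (96.67, 13.33).
hole: A = −π·20² = -1256.64, centroid at (33.00, 46.00).
ΣA = 10256.64 mm², ΣAX̄ = 475728.61 mm³, ΣAȲ = 649522.11 mm³.
X̄ = 475728.61/10256.64 = 46.38 mm; Ȳ = 649522.11/10256.64 = 63.33 mm.

X̄ = 46.38 mm, Ȳ = 63.33 mm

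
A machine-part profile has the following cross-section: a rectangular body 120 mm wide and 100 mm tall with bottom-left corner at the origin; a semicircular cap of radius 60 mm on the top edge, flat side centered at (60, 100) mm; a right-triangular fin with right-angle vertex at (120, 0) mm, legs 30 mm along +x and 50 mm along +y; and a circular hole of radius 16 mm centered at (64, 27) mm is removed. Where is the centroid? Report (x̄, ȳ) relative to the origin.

x̄ = 62.80 mm, ȳ = 73.88 mm

Part | A | x̄ᵢ | ȳᵢ | A·x̄ᵢ | A·ȳᵢ
rectangular body | 12000.00 | 60.00 | 50.00 | 720000.00 | 600000.00
semicircular top | 5654.87 | 60.00 | 125.46 | 339292.01 | 709486.68
triangular fin | 750.00 | 130.00 | 16.67 | 97500.00 | 12500.00
hole | -804.25 | 64.00 | 27.00 | -51471.85 | -21714.69
Σ | 17600.62 |  |  | 1105320.15 | 1300271.99
x̄ = 1105320.15 / 17600.62 = 62.80 mm
ȳ = 1300271.99 / 17600.62 = 73.88 mm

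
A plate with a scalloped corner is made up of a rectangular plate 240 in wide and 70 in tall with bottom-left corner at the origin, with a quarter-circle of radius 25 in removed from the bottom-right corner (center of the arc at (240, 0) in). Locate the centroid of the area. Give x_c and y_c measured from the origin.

x_c = 116.71 in, y_c = 35.73 in

plate: A = 240 × 70 = 16800.00, centroid at (120.00, 35.00).
removed quarter-circle: A = −¼π·25² = -490.87, centroid at (229.39, 10.61).
ΣA = 16309.13 in²
ΣAx_c = (16800.00)(120.00) + (-490.87)(229.39) = 1903398.61 in³
ΣAy_c = (16800.00)(35.00) + (-490.87)(10.61) = 582791.67 in³
x_c = 1903398.61 / 16309.13 = 116.71 in
y_c = 582791.67 / 16309.13 = 35.73 in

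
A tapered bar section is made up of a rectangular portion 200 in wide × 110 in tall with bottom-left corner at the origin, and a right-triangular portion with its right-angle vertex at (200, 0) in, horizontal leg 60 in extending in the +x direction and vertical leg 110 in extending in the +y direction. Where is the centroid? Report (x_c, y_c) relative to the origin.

rectangular portion: A = 200 × 110 = 22000.00, centroid at (100.00, 55.00).
triangular portion: A = ½·60·110 = 3300.00, centroid at (220.00, 36.67).
ΣA = 25300.00 in², ΣAx_c = 2926000.00 in³, ΣAy_c = 1331000.00 in³.
x_c = 2926000.00/25300.00 = 115.65 in; y_c = 1331000.00/25300.00 = 52.61 in.

x_c = 115.65 in, y_c = 52.61 in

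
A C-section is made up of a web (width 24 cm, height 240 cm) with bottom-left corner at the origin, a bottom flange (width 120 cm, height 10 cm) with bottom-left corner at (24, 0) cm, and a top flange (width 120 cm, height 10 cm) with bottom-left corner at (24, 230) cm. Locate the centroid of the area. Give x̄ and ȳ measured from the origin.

Part | A | x̄ᵢ | ȳᵢ | A·x̄ᵢ | A·ȳᵢ
web | 5760.00 | 12.00 | 120.00 | 69120.00 | 691200.00
bottom flange | 1200.00 | 84.00 | 5.00 | 100800.00 | 6000.00
top flange | 1200.00 | 84.00 | 235.00 | 100800.00 | 282000.00
Σ | 8160.00 |  |  | 270720.00 | 979200.00
x̄ = 270720.00 / 8160.00 = 33.18 cm
ȳ = 979200.00 / 8160.00 = 120.00 cm

x̄ = 33.18 cm, ȳ = 120.00 cm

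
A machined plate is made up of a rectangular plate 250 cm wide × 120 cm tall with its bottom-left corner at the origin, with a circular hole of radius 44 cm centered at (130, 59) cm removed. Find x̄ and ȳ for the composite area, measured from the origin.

x̄ = 123.73 cm, ȳ = 60.25 cm

plate: A = 250 × 120 = 30000.00, centroid at (125.00, 60.00).
hole: A = −π·44² = -6082.12, centroid at (130.00, 59.00).
ΣA = 23917.88 cm², ΣAx̄ = 2959323.96 cm³, ΣAȳ = 1441154.72 cm³.
x̄ = 2959323.96/23917.88 = 123.73 cm; ȳ = 1441154.72/23917.88 = 60.25 cm.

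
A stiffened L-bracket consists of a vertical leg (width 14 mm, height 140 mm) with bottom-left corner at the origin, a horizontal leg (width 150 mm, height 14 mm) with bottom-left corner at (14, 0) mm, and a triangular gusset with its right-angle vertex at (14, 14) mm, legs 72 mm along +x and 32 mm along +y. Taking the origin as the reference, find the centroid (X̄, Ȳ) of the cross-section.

Part | A | x̄ᵢ | ȳᵢ | A·x̄ᵢ | A·ȳᵢ
vertical leg | 1960.00 | 7.00 | 70.00 | 13720.00 | 137200.00
horizontal leg | 2100.00 | 89.00 | 7.00 | 186900.00 | 14700.00
gusset | 1152.00 | 38.00 | 24.67 | 43776.00 | 28416.00
Σ | 5212.00 |  |  | 244396.00 | 180316.00
X̄ = 244396.00 / 5212.00 = 46.89 mm
Ȳ = 180316.00 / 5212.00 = 34.60 mm

X̄ = 46.89 mm, Ȳ = 34.60 mm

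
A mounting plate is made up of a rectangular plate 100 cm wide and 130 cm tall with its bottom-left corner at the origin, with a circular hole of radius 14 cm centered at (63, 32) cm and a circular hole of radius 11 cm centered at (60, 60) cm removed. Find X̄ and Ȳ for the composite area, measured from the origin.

Part | A | x̄ᵢ | ȳᵢ | A·x̄ᵢ | A·ȳᵢ
plate | 13000.00 | 50.00 | 65.00 | 650000.00 | 845000.00
hole 1 | -615.75 | 63.00 | 32.00 | -38792.39 | -19704.07
hole 2 | -380.13 | 60.00 | 60.00 | -22807.96 | -22807.96
Σ | 12004.12 |  |  | 588399.65 | 802487.97
X̄ = 588399.65 / 12004.12 = 49.02 cm
Ȳ = 802487.97 / 12004.12 = 66.85 cm

X̄ = 49.02 cm, Ȳ = 66.85 cm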